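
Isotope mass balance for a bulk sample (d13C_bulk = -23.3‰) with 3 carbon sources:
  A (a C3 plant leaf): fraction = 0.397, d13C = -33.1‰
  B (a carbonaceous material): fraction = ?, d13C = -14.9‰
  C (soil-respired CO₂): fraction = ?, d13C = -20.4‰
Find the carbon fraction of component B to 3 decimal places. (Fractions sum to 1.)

0.389

Let f_B and f_C be the unknown fractions; fractions sum to 1 so f_B + f_C = 0.603.
Mass balance: Σ fᵢ·δᵢ = δ_bulk ⇒ f_B·(-14.9) + f_C·(-20.4) = -23.3 − (-13.141) = -10.159
Substitute f_C = 0.603 − f_B:
f_B·(-14.9 − -20.4) = -10.159 − 0.603×(-20.4) = 2.142
f_B = 2.142 / 5.5 = 0.3894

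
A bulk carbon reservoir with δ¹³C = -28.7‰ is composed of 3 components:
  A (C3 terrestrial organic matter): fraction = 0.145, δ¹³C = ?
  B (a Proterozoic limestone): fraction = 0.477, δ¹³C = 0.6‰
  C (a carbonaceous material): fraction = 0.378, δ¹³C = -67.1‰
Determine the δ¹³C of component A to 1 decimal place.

-25.0‰

Isotope mass balance: δ_bulk = Σ fᵢ·δᵢ.
-28.7 = 0.145×δ_A + 0.477×(0.6) + 0.378×(-67.1)
0.145·δ_A = -28.7 − (-25.078) = -3.622
δ_A = -3.622 / 0.145 = -24.98‰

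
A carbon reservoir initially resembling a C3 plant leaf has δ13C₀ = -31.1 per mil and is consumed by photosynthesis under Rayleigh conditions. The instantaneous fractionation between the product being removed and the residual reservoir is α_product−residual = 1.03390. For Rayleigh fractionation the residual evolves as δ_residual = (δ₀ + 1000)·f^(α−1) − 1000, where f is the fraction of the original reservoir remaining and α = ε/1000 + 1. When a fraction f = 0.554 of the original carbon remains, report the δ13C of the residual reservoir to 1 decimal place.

Rayleigh residual: δ_res = (δ₀ + 1000)·f^(α−1) − 1000
α − 1 = 0.03390
f^(α−1) = 0.554^(0.03390) = 0.980178
δ_res = (-31.1 + 1000) × 0.980178 − 1000 = 949.695 − 1000 = -50.31 per mil

-50.3 per mil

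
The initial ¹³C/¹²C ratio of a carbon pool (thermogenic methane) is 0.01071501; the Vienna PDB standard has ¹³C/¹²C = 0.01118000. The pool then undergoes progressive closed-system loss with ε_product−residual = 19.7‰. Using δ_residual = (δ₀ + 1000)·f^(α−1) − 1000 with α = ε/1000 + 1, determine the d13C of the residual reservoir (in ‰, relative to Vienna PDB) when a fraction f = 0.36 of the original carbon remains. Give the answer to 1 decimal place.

δ₀ = (0.01071501/0.01118000 − 1)×1000 = (0.958409 − 1)×1000 = -41.591‰
α − 1 = ε/1000 = 0.0197
f^(α−1) = 0.36^(0.0197) = 0.980075
δ_res = (-41.591 + 1000) × 0.980075 − 1000 = 939.312 − 1000 = -60.69‰

-60.7‰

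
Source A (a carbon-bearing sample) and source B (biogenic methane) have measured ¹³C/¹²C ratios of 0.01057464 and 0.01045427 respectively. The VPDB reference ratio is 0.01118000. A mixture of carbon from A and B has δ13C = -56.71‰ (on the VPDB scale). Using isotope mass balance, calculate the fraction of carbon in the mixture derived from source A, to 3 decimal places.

δ_A = (0.01057464/0.01118000 − 1)×1000 = (0.945853 − 1)×1000 = -54.147‰
δ_B = (0.01045427/0.01118000 − 1)×1000 = (0.935087 − 1)×1000 = -64.913‰
f_A = (δ_mix − δ_B)/(δ_A − δ_B) = (-56.71 − (-64.913))/(-54.147 − (-64.913))
f_A = 8.203 / 10.767 = 0.7619

0.762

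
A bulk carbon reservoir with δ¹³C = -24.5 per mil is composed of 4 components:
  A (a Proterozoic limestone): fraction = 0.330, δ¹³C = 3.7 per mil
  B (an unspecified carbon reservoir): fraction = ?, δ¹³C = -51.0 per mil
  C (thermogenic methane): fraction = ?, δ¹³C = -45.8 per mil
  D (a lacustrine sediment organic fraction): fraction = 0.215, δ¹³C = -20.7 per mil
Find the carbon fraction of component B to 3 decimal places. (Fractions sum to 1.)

0.083

Let f_B and f_C be the unknown fractions; fractions sum to 1 so f_B + f_C = 0.455.
Mass balance: Σ fᵢ·δᵢ = δ_bulk ⇒ f_B·(-51.0) + f_C·(-45.8) = -24.5 − (-3.229) = -21.270
Substitute f_C = 0.455 − f_B:
f_B·(-51.0 − -45.8) = -21.270 − 0.455×(-45.8) = -0.431
f_B = -0.431 / -5.2 = 0.0830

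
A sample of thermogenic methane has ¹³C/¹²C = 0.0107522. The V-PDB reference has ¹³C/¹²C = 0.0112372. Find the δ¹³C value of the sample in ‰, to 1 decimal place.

δ¹³C = (R_sample / R_standard − 1) × 1000
R_sample / R_standard = 0.0107522 / 0.0112372 = 0.956840
δ¹³C = (0.956840 − 1) × 1000 = -43.16‰

-43.2‰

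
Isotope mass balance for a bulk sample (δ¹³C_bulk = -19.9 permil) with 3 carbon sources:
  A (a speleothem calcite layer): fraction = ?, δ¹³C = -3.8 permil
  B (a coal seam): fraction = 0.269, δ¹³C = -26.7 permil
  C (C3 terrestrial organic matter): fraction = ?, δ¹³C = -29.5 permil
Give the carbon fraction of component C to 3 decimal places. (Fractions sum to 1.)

Let f_C and f_A be the unknown fractions; fractions sum to 1 so f_C + f_A = 0.731.
Mass balance: Σ fᵢ·δᵢ = δ_bulk ⇒ f_C·(-29.5) + f_A·(-3.8) = -19.9 − (-7.182) = -12.718
Substitute f_A = 0.731 − f_C:
f_C·(-29.5 − -3.8) = -12.718 − 0.731×(-3.8) = -9.940
f_C = -9.940 / -25.7 = 0.3868

0.387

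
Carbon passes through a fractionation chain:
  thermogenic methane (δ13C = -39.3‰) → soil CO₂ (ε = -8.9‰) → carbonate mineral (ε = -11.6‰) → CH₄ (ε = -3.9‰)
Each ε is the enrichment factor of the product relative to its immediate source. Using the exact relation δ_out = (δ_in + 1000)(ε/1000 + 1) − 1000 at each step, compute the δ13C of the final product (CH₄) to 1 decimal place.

step 1: δ = (-39.30 + 1000)·(-8.9/1000 + 1) − 1000 = -47.85‰
step 2: δ = (-47.85 + 1000)·(-11.6/1000 + 1) − 1000 = -58.90‰
step 3: δ = (-58.90 + 1000)·(-3.9/1000 + 1) − 1000 = -62.57‰

-62.6‰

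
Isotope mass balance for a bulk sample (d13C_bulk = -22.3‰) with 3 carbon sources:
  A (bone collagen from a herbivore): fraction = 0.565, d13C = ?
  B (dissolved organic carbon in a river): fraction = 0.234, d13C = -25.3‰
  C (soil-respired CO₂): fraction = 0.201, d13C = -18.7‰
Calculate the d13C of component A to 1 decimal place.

-22.3‰

Isotope mass balance: δ_bulk = Σ fᵢ·δᵢ.
-22.3 = 0.565×δ_A + 0.234×(-25.3) + 0.201×(-18.7)
0.565·δ_A = -22.3 − (-9.679) = -12.621
δ_A = -12.621 / 0.565 = -22.34‰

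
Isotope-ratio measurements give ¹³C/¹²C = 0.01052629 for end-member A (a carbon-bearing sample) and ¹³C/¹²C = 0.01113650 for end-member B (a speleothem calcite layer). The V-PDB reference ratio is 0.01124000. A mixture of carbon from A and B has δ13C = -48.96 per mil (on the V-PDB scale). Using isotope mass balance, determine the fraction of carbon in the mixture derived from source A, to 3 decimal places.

δ_A = (0.01052629/0.01124000 − 1)×1000 = (0.936503 − 1)×1000 = -63.497 per mil
δ_B = (0.01113650/0.01124000 − 1)×1000 = (0.990792 − 1)×1000 = -9.208 per mil
f_A = (δ_mix − δ_B)/(δ_A − δ_B) = (-48.96 − (-9.208))/(-63.497 − (-9.208))
f_A = -39.752 / -54.289 = 0.7322

0.732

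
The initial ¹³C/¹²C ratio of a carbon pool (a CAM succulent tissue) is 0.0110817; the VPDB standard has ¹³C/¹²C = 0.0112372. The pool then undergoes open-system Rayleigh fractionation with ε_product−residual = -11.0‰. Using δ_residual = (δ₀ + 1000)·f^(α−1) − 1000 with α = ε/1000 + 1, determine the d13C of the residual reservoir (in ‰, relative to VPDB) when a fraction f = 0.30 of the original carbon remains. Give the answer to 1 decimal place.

δ₀ = (0.0110817/0.0112372 − 1)×1000 = (0.986162 − 1)×1000 = -13.838‰
α − 1 = ε/1000 = -0.0110
f^(α−1) = 0.30^(-0.0110) = 1.013332
δ_res = (-13.838 + 1000) × 1.013332 − 1000 = 999.309 − 1000 = -0.69‰

-0.7‰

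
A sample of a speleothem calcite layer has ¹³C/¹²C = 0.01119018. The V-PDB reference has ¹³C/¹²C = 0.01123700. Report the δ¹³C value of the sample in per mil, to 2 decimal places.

-4.17 per mil

δ¹³C = (R_sample / R_standard − 1) × 1000
R_sample / R_standard = 0.01119018 / 0.01123700 = 0.995833
δ¹³C = (0.995833 − 1) × 1000 = -4.167 per mil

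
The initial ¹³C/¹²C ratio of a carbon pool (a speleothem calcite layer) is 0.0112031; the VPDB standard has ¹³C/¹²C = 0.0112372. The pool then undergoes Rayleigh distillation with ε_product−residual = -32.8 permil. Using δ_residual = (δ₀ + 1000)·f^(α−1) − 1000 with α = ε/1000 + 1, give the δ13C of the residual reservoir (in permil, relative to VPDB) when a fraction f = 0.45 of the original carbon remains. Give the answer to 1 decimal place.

23.4 permil

δ₀ = (0.0112031/0.0112372 − 1)×1000 = (0.996965 − 1)×1000 = -3.035 permil
α − 1 = ε/1000 = -0.0328
f^(α−1) = 0.45^(-0.0328) = 1.026537
δ_res = (-3.035 + 1000) × 1.026537 − 1000 = 1023.422 − 1000 = 23.42 permil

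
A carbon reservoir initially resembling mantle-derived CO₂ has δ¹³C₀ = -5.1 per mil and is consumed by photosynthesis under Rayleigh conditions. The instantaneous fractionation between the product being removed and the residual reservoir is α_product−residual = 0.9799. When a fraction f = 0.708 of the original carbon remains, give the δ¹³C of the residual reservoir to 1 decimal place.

1.8 per mil

Rayleigh residual: δ_res = (δ₀ + 1000)·f^(α−1) − 1000
α − 1 = -0.02010
f^(α−1) = 0.708^(-0.02010) = 1.006965
δ_res = (-5.1 + 1000) × 1.006965 − 1000 = 1001.829 − 1000 = 1.83 per mil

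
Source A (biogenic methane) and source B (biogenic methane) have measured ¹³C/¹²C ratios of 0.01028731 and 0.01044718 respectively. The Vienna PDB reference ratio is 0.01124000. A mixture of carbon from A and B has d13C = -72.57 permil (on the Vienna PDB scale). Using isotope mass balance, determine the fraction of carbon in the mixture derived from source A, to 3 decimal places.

0.143

δ_A = (0.01028731/0.01124000 − 1)×1000 = (0.915241 − 1)×1000 = -84.759 permil
δ_B = (0.01044718/0.01124000 − 1)×1000 = (0.929464 − 1)×1000 = -70.536 permil
f_A = (δ_mix − δ_B)/(δ_A − δ_B) = (-72.57 − (-70.536))/(-84.759 − (-70.536))
f_A = -2.034 / -14.223 = 0.1430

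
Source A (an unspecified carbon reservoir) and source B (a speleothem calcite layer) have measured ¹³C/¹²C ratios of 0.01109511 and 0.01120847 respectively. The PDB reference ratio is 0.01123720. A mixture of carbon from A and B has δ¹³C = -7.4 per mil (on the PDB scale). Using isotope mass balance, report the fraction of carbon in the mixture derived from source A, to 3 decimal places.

0.480

δ_A = (0.01109511/0.01123720 − 1)×1000 = (0.987355 − 1)×1000 = -12.645 per mil
δ_B = (0.01120847/0.01123720 − 1)×1000 = (0.997443 − 1)×1000 = -2.557 per mil
f_A = (δ_mix − δ_B)/(δ_A − δ_B) = (-7.4 − (-2.557))/(-12.645 − (-2.557))
f_A = -4.843 / -10.088 = 0.4801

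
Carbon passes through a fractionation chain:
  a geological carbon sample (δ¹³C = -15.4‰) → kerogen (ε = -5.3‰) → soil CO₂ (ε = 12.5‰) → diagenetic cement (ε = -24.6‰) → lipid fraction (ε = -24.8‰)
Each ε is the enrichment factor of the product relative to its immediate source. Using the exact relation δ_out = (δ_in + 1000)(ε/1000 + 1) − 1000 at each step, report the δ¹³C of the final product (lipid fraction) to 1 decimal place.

step 1: δ = (-15.40 + 1000)·(-5.3/1000 + 1) − 1000 = -20.62‰
step 2: δ = (-20.62 + 1000)·(12.5/1000 + 1) − 1000 = -8.38‰
step 3: δ = (-8.38 + 1000)·(-24.6/1000 + 1) − 1000 = -32.77‰
step 4: δ = (-32.77 + 1000)·(-24.8/1000 + 1) − 1000 = -56.76‰

-56.8‰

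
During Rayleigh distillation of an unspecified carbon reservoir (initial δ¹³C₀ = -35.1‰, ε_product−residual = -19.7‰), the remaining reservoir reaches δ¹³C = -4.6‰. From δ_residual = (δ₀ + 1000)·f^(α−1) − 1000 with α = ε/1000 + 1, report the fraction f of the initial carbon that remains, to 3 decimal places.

0.206

α − 1 = ε/1000 = -0.0197
(δ_res + 1000)/(δ₀ + 1000) = (-4.6 + 1000)/(-35.1 + 1000) = 995.4/964.9 = 1.031609
f = 1.031609^(1/-0.0197) = exp(ln(1.031609)/-0.0197) = exp(0.03112/-0.0197)
f = exp(-1.5797) = 0.2060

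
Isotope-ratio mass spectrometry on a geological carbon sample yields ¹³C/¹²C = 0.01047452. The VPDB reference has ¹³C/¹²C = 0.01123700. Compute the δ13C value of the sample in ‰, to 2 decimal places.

δ13C = (R_sample / R_standard − 1) × 1000
R_sample / R_standard = 0.01047452 / 0.01123700 = 0.932146
δ13C = (0.932146 − 1) × 1000 = -67.854‰

-67.85‰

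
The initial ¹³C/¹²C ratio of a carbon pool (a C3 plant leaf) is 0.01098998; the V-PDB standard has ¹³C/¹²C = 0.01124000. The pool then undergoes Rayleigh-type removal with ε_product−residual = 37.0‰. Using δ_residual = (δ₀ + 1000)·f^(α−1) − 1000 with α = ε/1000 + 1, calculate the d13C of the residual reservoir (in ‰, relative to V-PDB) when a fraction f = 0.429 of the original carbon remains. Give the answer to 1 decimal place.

δ₀ = (0.01098998/0.01124000 − 1)×1000 = (0.977756 − 1)×1000 = -22.244‰
α − 1 = ε/1000 = 0.0370
f^(α−1) = 0.429^(0.0370) = 0.969172
δ_res = (-22.244 + 1000) × 0.969172 − 1000 = 947.614 − 1000 = -52.39‰

-52.4‰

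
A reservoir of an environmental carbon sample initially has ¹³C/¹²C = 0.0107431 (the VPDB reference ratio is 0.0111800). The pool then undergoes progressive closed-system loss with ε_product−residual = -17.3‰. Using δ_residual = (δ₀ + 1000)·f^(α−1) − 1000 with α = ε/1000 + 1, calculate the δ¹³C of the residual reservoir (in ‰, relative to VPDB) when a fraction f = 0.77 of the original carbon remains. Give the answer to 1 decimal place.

-34.7‰

δ₀ = (0.0107431/0.0111800 − 1)×1000 = (0.960921 − 1)×1000 = -39.079‰
α − 1 = ε/1000 = -0.0173
f^(α−1) = 0.77^(-0.0173) = 1.004532
δ_res = (-39.079 + 1000) × 1.004532 − 1000 = 965.276 − 1000 = -34.72‰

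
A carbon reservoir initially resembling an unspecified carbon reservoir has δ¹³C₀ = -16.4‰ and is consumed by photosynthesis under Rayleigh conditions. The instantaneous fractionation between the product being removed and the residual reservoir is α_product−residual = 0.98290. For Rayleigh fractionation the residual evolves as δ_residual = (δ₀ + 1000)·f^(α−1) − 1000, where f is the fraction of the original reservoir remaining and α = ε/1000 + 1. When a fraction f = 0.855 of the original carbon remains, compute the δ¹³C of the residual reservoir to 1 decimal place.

Rayleigh residual: δ_res = (δ₀ + 1000)·f^(α−1) − 1000
α − 1 = -0.01710
f^(α−1) = 0.855^(-0.01710) = 1.002682
δ_res = (-16.4 + 1000) × 1.002682 − 1000 = 986.238 − 1000 = -13.76‰

-13.8‰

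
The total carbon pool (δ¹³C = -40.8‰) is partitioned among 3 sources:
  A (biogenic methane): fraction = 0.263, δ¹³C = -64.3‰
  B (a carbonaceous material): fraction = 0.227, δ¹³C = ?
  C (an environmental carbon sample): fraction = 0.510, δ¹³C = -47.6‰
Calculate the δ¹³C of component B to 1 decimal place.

1.7‰

Isotope mass balance: δ_bulk = Σ fᵢ·δᵢ.
-40.8 = 0.263×(-64.3) + 0.227×δ_B + 0.510×(-47.6)
0.227·δ_B = -40.8 − (-41.187) = 0.387
δ_B = 0.387 / 0.227 = 1.70‰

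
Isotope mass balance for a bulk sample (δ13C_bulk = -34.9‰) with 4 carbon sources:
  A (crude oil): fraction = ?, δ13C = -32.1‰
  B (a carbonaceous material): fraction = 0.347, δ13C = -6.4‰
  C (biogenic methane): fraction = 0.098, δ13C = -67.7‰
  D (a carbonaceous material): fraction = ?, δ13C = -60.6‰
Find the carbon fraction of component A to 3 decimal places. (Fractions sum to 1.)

Let f_A and f_D be the unknown fractions; fractions sum to 1 so f_A + f_D = 0.555.
Mass balance: Σ fᵢ·δᵢ = δ_bulk ⇒ f_A·(-32.1) + f_D·(-60.6) = -34.9 − (-8.855) = -26.045
Substitute f_D = 0.555 − f_A:
f_A·(-32.1 − -60.6) = -26.045 − 0.555×(-60.6) = 7.588
f_A = 7.588 / 28.5 = 0.2663

0.266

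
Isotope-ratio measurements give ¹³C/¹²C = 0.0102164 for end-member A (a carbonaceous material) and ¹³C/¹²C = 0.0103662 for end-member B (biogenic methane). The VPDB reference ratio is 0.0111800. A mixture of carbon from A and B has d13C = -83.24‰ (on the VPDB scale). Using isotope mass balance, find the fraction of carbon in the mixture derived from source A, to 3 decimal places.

δ_A = (0.0102164/0.0111800 − 1)×1000 = (0.913810 − 1)×1000 = -86.190‰
δ_B = (0.0103662/0.0111800 − 1)×1000 = (0.927209 − 1)×1000 = -72.791‰
f_A = (δ_mix − δ_B)/(δ_A − δ_B) = (-83.24 − (-72.791))/(-86.190 − (-72.791))
f_A = -10.449 / -13.399 = 0.7799

0.780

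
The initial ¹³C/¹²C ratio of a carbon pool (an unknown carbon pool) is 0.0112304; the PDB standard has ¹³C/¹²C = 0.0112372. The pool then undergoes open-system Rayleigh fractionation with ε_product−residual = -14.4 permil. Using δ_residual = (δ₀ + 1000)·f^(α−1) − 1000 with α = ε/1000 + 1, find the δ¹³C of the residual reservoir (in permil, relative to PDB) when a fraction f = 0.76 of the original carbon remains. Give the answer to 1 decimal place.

δ₀ = (0.0112304/0.0112372 − 1)×1000 = (0.999395 − 1)×1000 = -0.605 permil
α − 1 = ε/1000 = -0.0144
f^(α−1) = 0.76^(-0.0144) = 1.003960
δ_res = (-0.605 + 1000) × 1.003960 − 1000 = 1003.352 − 1000 = 3.35 permil

3.4 permil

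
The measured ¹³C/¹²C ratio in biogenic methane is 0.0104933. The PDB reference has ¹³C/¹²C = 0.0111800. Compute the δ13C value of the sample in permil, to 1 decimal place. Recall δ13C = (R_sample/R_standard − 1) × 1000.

δ13C = (R_sample / R_standard − 1) × 1000
R_sample / R_standard = 0.0104933 / 0.0111800 = 0.938578
δ13C = (0.938578 − 1) × 1000 = -61.42 permil

-61.4 permil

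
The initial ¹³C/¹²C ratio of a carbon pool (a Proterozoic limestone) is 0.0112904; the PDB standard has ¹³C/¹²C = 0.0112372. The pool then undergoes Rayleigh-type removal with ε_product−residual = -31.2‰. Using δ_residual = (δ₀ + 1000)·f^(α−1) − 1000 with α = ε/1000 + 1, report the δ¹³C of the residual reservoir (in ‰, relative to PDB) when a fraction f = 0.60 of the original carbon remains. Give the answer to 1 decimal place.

20.9‰

δ₀ = (0.0112904/0.0112372 − 1)×1000 = (1.004734 − 1)×1000 = 4.734‰
α − 1 = ε/1000 = -0.0312
f^(α−1) = 0.60^(-0.0312) = 1.016065
δ_res = (4.734 + 1000) × 1.016065 − 1000 = 1020.876 − 1000 = 20.88‰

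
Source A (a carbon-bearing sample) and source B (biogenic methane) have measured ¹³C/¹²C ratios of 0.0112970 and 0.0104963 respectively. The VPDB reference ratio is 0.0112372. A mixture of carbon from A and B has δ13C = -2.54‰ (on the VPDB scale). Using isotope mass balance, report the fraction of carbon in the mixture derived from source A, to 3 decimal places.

δ_A = (0.0112970/0.0112372 − 1)×1000 = (1.005322 − 1)×1000 = 5.322‰
δ_B = (0.0104963/0.0112372 − 1)×1000 = (0.934067 − 1)×1000 = -65.933‰
f_A = (δ_mix − δ_B)/(δ_A − δ_B) = (-2.54 − (-65.933))/(5.322 − (-65.933))
f_A = 63.393 / 71.254 = 0.8897

0.890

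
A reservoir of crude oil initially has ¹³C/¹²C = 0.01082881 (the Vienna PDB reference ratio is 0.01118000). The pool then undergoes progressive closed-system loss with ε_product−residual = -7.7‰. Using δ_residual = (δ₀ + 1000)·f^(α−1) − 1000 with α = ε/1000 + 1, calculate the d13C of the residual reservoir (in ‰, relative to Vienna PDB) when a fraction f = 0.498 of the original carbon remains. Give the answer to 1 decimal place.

-26.2‰

δ₀ = (0.01082881/0.01118000 − 1)×1000 = (0.968588 − 1)×1000 = -31.412‰
α − 1 = ε/1000 = -0.0077
f^(α−1) = 0.498^(-0.0077) = 1.005383
δ_res = (-31.412 + 1000) × 1.005383 − 1000 = 973.801 − 1000 = -26.20‰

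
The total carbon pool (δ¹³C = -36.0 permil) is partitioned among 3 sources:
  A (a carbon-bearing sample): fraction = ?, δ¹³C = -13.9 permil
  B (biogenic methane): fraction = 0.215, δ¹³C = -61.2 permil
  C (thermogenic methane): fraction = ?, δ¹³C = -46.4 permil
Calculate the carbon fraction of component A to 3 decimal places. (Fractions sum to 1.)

Let f_A and f_C be the unknown fractions; fractions sum to 1 so f_A + f_C = 0.785.
Mass balance: Σ fᵢ·δᵢ = δ_bulk ⇒ f_A·(-13.9) + f_C·(-46.4) = -36.0 − (-13.158) = -22.842
Substitute f_C = 0.785 − f_A:
f_A·(-13.9 − -46.4) = -22.842 − 0.785×(-46.4) = 13.582
f_A = 13.582 / 32.5 = 0.4179

0.418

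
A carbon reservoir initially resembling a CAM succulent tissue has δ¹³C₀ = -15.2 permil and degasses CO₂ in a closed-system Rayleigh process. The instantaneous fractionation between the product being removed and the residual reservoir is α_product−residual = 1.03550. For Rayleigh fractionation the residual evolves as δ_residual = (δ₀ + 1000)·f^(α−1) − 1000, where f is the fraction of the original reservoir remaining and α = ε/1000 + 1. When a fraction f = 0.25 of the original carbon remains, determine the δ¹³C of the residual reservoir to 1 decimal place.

-62.5 permil

Rayleigh residual: δ_res = (δ₀ + 1000)·f^(α−1) − 1000
α − 1 = 0.03550
f^(α−1) = 0.25^(0.03550) = 0.951978
δ_res = (-15.2 + 1000) × 0.951978 − 1000 = 937.508 − 1000 = -62.49 permil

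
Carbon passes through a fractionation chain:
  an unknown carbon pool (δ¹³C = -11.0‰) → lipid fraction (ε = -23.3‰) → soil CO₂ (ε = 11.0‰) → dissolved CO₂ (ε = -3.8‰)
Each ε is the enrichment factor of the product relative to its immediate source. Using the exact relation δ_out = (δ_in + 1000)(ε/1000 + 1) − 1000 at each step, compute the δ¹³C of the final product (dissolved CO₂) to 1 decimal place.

-27.1‰

step 1: δ = (-11.00 + 1000)·(-23.3/1000 + 1) − 1000 = -34.04‰
step 2: δ = (-34.04 + 1000)·(11.0/1000 + 1) − 1000 = -23.42‰
step 3: δ = (-23.42 + 1000)·(-3.8/1000 + 1) − 1000 = -27.13‰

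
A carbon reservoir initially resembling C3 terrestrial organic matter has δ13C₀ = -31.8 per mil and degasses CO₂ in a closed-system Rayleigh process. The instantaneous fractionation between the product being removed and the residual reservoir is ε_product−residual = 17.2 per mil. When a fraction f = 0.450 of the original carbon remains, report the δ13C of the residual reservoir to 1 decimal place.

Rayleigh residual: δ_res = (δ₀ + 1000)·f^(α−1) − 1000
α = ε/1000 + 1 = 1.01720, so α − 1 = 0.01720
f^(α−1) = 0.450^(0.01720) = 0.986360
δ_res = (-31.8 + 1000) × 0.986360 − 1000 = 954.993 − 1000 = -45.01 per mil

-45.0 per mil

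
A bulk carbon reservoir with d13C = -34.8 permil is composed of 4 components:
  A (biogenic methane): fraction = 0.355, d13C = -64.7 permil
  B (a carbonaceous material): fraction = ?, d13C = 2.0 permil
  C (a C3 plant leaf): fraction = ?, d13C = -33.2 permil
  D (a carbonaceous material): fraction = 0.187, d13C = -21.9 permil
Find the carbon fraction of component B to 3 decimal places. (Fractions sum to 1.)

Let f_B and f_C be the unknown fractions; fractions sum to 1 so f_B + f_C = 0.458.
Mass balance: Σ fᵢ·δᵢ = δ_bulk ⇒ f_B·(2.0) + f_C·(-33.2) = -34.8 − (-27.064) = -7.736
Substitute f_C = 0.458 − f_B:
f_B·(2.0 − -33.2) = -7.736 − 0.458×(-33.2) = 7.469
f_B = 7.469 / 35.2 = 0.2122

0.212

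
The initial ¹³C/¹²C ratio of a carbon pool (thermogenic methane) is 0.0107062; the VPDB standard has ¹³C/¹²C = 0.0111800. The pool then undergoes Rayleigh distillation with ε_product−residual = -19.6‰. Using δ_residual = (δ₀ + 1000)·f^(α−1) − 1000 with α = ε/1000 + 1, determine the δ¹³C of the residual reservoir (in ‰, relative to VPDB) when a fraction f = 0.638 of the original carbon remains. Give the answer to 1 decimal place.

-33.9‰

δ₀ = (0.0107062/0.0111800 − 1)×1000 = (0.957621 − 1)×1000 = -42.379‰
α − 1 = ε/1000 = -0.0196
f^(α−1) = 0.638^(-0.0196) = 1.008847
δ_res = (-42.379 + 1000) × 1.008847 − 1000 = 966.093 − 1000 = -33.91‰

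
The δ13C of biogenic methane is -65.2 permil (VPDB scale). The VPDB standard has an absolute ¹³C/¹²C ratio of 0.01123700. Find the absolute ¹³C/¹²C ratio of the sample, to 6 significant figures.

R_sample = R_standard × (δ13C/1000 + 1)
R_sample = 0.01123700 × (-65.2/1000 + 1) = 0.01123700 × 0.934800
R_sample = 0.0105043

0.0105043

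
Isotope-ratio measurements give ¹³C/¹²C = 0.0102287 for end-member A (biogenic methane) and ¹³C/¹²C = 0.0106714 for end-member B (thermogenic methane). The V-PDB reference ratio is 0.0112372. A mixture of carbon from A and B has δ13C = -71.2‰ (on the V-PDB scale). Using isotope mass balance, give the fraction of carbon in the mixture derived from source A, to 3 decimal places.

0.529

δ_A = (0.0102287/0.0112372 − 1)×1000 = (0.910253 − 1)×1000 = -89.747‰
δ_B = (0.0106714/0.0112372 − 1)×1000 = (0.949649 − 1)×1000 = -50.351‰
f_A = (δ_mix − δ_B)/(δ_A − δ_B) = (-71.2 − (-50.351))/(-89.747 − (-50.351))
f_A = -20.849 / -39.396 = 0.5292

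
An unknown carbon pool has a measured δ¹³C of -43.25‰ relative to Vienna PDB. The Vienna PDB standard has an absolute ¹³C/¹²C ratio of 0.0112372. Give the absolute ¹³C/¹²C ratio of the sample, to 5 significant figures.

0.010751

R_sample = R_standard × (δ¹³C/1000 + 1)
R_sample = 0.0112372 × (-43.25/1000 + 1) = 0.0112372 × 0.956750
R_sample = 0.0107512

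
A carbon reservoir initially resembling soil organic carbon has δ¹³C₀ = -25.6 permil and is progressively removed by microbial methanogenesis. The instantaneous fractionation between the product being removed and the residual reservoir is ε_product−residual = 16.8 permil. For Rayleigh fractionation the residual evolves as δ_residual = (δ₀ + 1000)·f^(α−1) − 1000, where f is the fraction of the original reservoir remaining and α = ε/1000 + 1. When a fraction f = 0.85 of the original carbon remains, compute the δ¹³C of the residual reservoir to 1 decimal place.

-28.3 permil

Rayleigh residual: δ_res = (δ₀ + 1000)·f^(α−1) − 1000
α = ε/1000 + 1 = 1.01680, so α − 1 = 0.01680
f^(α−1) = 0.85^(0.01680) = 0.997273
δ_res = (-25.6 + 1000) × 0.997273 − 1000 = 971.743 − 1000 = -28.26 permil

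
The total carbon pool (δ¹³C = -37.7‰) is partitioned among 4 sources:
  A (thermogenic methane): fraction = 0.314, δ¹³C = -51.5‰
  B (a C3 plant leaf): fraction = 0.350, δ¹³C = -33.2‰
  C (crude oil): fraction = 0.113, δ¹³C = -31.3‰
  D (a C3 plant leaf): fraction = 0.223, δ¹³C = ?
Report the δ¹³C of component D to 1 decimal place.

-28.6‰

Isotope mass balance: δ_bulk = Σ fᵢ·δᵢ.
-37.7 = 0.314×(-51.5) + 0.350×(-33.2) + 0.113×(-31.3) + 0.223×δ_D
0.223·δ_D = -37.7 − (-31.328) = -6.372
δ_D = -6.372 / 0.223 = -28.57‰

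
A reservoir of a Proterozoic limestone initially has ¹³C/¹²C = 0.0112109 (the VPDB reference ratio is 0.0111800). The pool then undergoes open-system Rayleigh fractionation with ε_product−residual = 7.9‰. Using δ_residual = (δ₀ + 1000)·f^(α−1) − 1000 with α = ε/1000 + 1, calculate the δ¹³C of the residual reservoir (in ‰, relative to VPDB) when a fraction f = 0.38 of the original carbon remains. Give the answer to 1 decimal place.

-4.9‰

δ₀ = (0.0112109/0.0111800 − 1)×1000 = (1.002764 − 1)×1000 = 2.764‰
α − 1 = ε/1000 = 0.0079
f^(α−1) = 0.38^(0.0079) = 0.992385
δ_res = (2.764 + 1000) × 0.992385 − 1000 = 995.128 − 1000 = -4.87‰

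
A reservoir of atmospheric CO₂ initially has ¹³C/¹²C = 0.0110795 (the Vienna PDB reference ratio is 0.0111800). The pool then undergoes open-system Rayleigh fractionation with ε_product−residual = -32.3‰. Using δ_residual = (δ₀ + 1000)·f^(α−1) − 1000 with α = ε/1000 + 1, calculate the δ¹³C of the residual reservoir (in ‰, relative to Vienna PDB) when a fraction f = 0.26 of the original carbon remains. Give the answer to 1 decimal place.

35.1‰

δ₀ = (0.0110795/0.0111800 − 1)×1000 = (0.991011 − 1)×1000 = -8.989‰
α − 1 = ε/1000 = -0.0323
f^(α−1) = 0.26^(-0.0323) = 1.044471
δ_res = (-8.989 + 1000) × 1.044471 − 1000 = 1035.082 − 1000 = 35.08‰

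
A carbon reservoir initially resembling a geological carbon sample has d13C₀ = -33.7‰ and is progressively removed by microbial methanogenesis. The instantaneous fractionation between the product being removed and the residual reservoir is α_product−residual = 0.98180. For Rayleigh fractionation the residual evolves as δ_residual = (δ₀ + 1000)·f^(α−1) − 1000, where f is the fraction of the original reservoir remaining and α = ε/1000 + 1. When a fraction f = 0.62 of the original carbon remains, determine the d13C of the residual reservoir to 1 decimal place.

-25.3‰

Rayleigh residual: δ_res = (δ₀ + 1000)·f^(α−1) − 1000
α − 1 = -0.01820
f^(α−1) = 0.62^(-0.01820) = 1.008738
δ_res = (-33.7 + 1000) × 1.008738 − 1000 = 974.744 − 1000 = -25.26‰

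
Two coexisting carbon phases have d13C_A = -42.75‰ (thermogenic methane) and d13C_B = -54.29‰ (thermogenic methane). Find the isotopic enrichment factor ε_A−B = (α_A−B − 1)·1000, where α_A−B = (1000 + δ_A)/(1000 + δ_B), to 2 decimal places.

α_A−B = (1000 + -42.75) / (1000 + -54.29) = 957.25 / 945.71 = 1.012202
ε_A−B = (1.012202 − 1) × 1000 = 12.202‰
(The approximation ε ≈ δ_A − δ_B would give 11.54‰.)

12.20‰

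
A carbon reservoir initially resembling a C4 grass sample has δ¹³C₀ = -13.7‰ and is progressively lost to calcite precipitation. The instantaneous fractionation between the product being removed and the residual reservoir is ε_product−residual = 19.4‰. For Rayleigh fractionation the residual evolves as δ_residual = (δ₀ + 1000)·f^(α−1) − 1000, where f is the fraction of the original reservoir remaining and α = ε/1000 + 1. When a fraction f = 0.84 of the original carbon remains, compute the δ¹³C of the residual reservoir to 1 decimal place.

Rayleigh residual: δ_res = (δ₀ + 1000)·f^(α−1) − 1000
α = ε/1000 + 1 = 1.01940, so α − 1 = 0.01940
f^(α−1) = 0.84^(0.01940) = 0.996623
δ_res = (-13.7 + 1000) × 0.996623 − 1000 = 982.970 − 1000 = -17.03‰

-17.0‰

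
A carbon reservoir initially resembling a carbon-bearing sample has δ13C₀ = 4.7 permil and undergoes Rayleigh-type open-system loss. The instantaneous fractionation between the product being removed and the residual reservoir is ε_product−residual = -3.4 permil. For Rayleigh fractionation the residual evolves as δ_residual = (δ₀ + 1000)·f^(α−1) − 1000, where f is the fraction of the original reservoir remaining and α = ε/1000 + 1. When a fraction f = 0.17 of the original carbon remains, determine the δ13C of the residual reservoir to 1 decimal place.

Rayleigh residual: δ_res = (δ₀ + 1000)·f^(α−1) − 1000
α = ε/1000 + 1 = 0.99660, so α − 1 = -0.00340
f^(α−1) = 0.17^(-0.00340) = 1.006043
δ_res = (4.7 + 1000) × 1.006043 − 1000 = 1010.771 − 1000 = 10.77 permil

10.8 permil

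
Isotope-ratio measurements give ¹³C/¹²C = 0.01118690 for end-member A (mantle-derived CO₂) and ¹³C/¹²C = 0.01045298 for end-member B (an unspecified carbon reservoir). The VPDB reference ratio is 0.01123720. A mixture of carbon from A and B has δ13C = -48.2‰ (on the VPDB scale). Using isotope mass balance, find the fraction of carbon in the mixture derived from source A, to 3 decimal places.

0.331

δ_A = (0.01118690/0.01123720 − 1)×1000 = (0.995524 − 1)×1000 = -4.476‰
δ_B = (0.01045298/0.01123720 − 1)×1000 = (0.930212 − 1)×1000 = -69.788‰
f_A = (δ_mix − δ_B)/(δ_A − δ_B) = (-48.2 − (-69.788))/(-4.476 − (-69.788))
f_A = 21.588 / 65.312 = 0.3305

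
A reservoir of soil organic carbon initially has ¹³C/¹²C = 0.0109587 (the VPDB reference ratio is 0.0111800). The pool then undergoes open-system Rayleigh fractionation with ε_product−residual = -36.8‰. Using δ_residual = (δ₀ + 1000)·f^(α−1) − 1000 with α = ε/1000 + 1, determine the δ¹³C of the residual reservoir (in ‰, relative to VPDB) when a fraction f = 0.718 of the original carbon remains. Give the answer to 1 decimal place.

-7.8‰

δ₀ = (0.0109587/0.0111800 − 1)×1000 = (0.980206 − 1)×1000 = -19.794‰
α − 1 = ε/1000 = -0.0368
f^(α−1) = 0.718^(-0.0368) = 1.012266
δ_res = (-19.794 + 1000) × 1.012266 − 1000 = 992.229 − 1000 = -7.77‰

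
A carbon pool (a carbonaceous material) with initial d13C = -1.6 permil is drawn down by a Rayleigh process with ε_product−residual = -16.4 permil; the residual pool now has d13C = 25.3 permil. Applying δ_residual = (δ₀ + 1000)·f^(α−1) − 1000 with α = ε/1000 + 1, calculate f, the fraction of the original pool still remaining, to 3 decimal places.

α − 1 = ε/1000 = -0.0164
(δ_res + 1000)/(δ₀ + 1000) = (25.3 + 1000)/(-1.6 + 1000) = 1025.3/998.4 = 1.026943
f = 1.026943^(1/-0.0164) = exp(ln(1.026943)/-0.0164) = exp(0.02659/-0.0164)
f = exp(-1.6211) = 0.1977

0.198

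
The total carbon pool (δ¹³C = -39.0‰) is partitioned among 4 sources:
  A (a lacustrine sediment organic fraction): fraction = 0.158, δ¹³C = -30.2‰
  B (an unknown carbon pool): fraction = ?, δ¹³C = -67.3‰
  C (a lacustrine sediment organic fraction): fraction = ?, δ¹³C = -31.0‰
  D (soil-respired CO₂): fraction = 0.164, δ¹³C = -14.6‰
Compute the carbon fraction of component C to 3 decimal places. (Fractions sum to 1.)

Let f_C and f_B be the unknown fractions; fractions sum to 1 so f_C + f_B = 0.678.
Mass balance: Σ fᵢ·δᵢ = δ_bulk ⇒ f_C·(-31.0) + f_B·(-67.3) = -39.0 − (-7.166) = -31.834
Substitute f_B = 0.678 − f_C:
f_C·(-31.0 − -67.3) = -31.834 − 0.678×(-67.3) = 13.795
f_C = 13.795 / 36.3 = 0.3800

0.380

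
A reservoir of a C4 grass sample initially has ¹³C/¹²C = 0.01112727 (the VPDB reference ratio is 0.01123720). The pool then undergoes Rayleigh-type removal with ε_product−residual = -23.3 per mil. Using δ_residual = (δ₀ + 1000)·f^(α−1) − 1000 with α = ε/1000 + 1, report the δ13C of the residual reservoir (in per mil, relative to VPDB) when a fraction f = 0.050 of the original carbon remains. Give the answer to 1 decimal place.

61.8 per mil

δ₀ = (0.01112727/0.01123720 − 1)×1000 = (0.990217 − 1)×1000 = -9.783 per mil
α − 1 = ε/1000 = -0.0233
f^(α−1) = 0.050^(-0.0233) = 1.072294
δ_res = (-9.783 + 1000) × 1.072294 − 1000 = 1061.804 − 1000 = 61.80 per mil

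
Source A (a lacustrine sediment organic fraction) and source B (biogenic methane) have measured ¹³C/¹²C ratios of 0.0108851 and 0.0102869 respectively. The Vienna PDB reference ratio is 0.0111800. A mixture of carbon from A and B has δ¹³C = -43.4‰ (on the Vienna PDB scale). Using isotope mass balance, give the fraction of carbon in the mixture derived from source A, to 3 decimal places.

0.682

δ_A = (0.0108851/0.0111800 − 1)×1000 = (0.973623 − 1)×1000 = -26.377‰
δ_B = (0.0102869/0.0111800 − 1)×1000 = (0.920116 − 1)×1000 = -79.884‰
f_A = (δ_mix − δ_B)/(δ_A − δ_B) = (-43.4 − (-79.884))/(-26.377 − (-79.884))
f_A = 36.484 / 53.506 = 0.6819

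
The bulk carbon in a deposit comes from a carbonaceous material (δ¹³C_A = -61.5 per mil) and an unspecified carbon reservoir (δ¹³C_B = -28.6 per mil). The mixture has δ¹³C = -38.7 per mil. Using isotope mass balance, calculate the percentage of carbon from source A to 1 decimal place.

δ_mix = f_A·δ_A + (1 − f_A)·δ_B  ⇒  f_A = (δ_mix − δ_B)/(δ_A − δ_B)
f_A = (-38.7 − (-28.6)) / (-61.5 − (-28.6))
f_A = -10.1 / -32.9 = 0.3070

30.7%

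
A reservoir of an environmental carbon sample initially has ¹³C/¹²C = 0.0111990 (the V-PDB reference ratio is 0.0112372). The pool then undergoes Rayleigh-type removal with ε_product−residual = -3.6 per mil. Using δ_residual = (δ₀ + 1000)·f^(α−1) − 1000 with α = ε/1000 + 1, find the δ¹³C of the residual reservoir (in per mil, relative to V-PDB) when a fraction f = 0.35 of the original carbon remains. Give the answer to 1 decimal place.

0.4 per mil

δ₀ = (0.0111990/0.0112372 − 1)×1000 = (0.996601 − 1)×1000 = -3.399 per mil
α − 1 = ε/1000 = -0.0036
f^(α−1) = 0.35^(-0.0036) = 1.003787
δ_res = (-3.399 + 1000) × 1.003787 − 1000 = 1000.374 − 1000 = 0.37 per mil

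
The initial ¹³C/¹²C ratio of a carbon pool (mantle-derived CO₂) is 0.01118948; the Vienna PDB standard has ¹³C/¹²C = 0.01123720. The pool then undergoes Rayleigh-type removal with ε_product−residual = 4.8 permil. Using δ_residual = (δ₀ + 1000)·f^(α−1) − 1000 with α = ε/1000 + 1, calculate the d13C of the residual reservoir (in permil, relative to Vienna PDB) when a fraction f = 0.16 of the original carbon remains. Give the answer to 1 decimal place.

δ₀ = (0.01118948/0.01123720 − 1)×1000 = (0.995753 − 1)×1000 = -4.247 permil
α − 1 = ε/1000 = 0.0048
f^(α−1) = 0.16^(0.0048) = 0.991242
δ_res = (-4.247 + 1000) × 0.991242 − 1000 = 987.033 − 1000 = -12.97 permil

-13.0 permil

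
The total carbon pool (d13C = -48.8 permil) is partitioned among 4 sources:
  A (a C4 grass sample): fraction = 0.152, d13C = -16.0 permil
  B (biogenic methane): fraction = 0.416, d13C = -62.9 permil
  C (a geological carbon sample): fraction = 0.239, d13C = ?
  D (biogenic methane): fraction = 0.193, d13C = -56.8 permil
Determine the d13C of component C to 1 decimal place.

Isotope mass balance: δ_bulk = Σ fᵢ·δᵢ.
-48.8 = 0.152×(-16.0) + 0.416×(-62.9) + 0.239×δ_C + 0.193×(-56.8)
0.239·δ_C = -48.8 − (-39.561) = -9.239
δ_C = -9.239 / 0.239 = -38.66 permil

-38.7 permil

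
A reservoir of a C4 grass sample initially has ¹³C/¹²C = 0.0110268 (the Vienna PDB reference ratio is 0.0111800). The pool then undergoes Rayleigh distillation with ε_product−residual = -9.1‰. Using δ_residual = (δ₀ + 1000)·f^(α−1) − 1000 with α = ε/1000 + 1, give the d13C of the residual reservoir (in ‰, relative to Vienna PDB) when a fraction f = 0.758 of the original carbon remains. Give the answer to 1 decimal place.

-11.2‰

δ₀ = (0.0110268/0.0111800 − 1)×1000 = (0.986297 − 1)×1000 = -13.703‰
α − 1 = ε/1000 = -0.0091
f^(α−1) = 0.758^(-0.0091) = 1.002525
δ_res = (-13.703 + 1000) × 1.002525 − 1000 = 988.787 − 1000 = -11.21‰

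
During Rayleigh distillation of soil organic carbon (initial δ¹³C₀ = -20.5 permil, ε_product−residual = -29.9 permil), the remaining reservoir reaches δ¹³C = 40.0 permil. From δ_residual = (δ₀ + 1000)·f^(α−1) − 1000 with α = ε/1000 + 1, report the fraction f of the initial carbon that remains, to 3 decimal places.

α − 1 = ε/1000 = -0.0299
(δ_res + 1000)/(δ₀ + 1000) = (40.0 + 1000)/(-20.5 + 1000) = 1040.0/979.5 = 1.061766
f = 1.061766^(1/-0.0299) = exp(ln(1.061766)/-0.0299) = exp(0.05993/-0.0299)
f = exp(-2.0045) = 0.1347

0.135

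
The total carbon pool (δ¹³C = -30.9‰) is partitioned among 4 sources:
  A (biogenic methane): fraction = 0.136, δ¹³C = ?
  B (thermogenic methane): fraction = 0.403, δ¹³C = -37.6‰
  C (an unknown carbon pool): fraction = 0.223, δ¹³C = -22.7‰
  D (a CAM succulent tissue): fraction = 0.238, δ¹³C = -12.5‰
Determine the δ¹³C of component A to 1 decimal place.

Isotope mass balance: δ_bulk = Σ fᵢ·δᵢ.
-30.9 = 0.136×δ_A + 0.403×(-37.6) + 0.223×(-22.7) + 0.238×(-12.5)
0.136·δ_A = -30.9 − (-23.190) = -7.710
δ_A = -7.710 / 0.136 = -56.69‰

-56.7‰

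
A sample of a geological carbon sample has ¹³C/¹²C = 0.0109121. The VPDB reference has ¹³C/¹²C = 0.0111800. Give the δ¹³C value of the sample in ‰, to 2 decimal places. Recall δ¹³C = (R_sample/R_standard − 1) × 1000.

δ¹³C = (R_sample / R_standard − 1) × 1000
R_sample / R_standard = 0.0109121 / 0.0111800 = 0.976038
δ¹³C = (0.976038 − 1) × 1000 = -23.962‰

-23.96‰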